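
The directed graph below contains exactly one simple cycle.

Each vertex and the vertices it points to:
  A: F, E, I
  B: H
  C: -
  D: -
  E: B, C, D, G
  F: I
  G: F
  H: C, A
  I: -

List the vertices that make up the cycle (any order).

DFS with gray/black marking from A:
A gray
  F gray
    I gray
    I black
  F black
  E gray
    B gray
      H gray
        C gray
        C black
        H→A: A is gray → back edge
Back edge closes the cycle A → E → B → H → A; its vertices are {A, B, E, H}.

A, B, E, H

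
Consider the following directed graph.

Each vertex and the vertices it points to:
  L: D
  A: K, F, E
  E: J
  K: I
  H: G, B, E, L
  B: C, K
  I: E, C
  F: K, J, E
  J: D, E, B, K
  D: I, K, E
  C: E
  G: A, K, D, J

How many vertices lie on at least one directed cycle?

A vertex is on a directed cycle iff it belongs to a strongly connected component of size ≥ 2 (or has a self-loop).
The vertices on cycles are {B, C, D, E, I, J, K} — 7 in total.

7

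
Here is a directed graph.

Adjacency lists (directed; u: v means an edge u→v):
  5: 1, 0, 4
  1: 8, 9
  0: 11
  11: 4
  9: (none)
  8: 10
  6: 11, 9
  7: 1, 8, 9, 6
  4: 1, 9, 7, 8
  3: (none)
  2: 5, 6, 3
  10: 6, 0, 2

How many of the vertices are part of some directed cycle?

10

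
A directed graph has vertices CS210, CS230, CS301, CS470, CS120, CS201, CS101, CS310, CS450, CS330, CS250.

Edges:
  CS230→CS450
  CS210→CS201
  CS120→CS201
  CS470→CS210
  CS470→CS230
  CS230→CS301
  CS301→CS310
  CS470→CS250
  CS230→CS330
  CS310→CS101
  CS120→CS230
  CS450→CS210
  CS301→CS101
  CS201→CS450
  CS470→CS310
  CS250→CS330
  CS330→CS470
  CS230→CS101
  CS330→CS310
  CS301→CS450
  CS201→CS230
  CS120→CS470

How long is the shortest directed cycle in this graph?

3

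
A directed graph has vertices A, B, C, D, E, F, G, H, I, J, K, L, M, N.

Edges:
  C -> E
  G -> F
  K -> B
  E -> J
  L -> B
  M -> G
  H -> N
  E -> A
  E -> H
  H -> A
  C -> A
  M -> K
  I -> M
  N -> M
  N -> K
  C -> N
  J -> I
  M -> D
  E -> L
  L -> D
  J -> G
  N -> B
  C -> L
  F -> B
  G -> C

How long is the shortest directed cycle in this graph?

For each vertex v, BFS finds the shortest path from v back to v.
The shortest such closed walk is J → G → C → E → J, length 4.

4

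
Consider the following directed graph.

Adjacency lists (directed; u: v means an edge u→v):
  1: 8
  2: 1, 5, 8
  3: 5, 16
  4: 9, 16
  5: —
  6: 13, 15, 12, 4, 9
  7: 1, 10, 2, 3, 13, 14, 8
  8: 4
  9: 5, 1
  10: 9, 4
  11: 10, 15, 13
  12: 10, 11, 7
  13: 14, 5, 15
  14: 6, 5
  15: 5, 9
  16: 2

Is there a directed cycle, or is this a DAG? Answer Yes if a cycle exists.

Yes

DFS with white/gray/black marking, starting from 14:
14 gray
  6 gray
    13 gray
      13→14: 14 is gray → back edge
Back edge found, so a cycle exists: 14 → 6 → 13 → 14.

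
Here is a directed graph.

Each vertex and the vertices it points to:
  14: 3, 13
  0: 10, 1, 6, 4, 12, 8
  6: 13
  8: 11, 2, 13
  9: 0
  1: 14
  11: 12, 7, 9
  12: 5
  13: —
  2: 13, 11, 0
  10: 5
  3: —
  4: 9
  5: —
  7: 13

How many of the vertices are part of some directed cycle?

A vertex is on a directed cycle iff it belongs to a strongly connected component of size ≥ 2 (or has a self-loop).
The vertices on cycles are {0, 2, 4, 8, 9, 11} — 6 in total.

6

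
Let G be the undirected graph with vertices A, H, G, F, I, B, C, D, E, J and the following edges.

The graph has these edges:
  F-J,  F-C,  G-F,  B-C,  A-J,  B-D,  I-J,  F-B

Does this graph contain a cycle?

Yes

DFS, tracking each vertex's parent; an edge to a visited non-parent vertex closes a cycle.
Start from B:
visit B (parent –)
  visit D (parent B)
    D–B: parent, skip
  visit F (parent B)
    F–B: parent, skip
    visit J (parent F)
      J–F: parent, skip
      visit A (parent J)
        A–J: parent, skip
      visit I (parent J)
        I–J: parent, skip
    visit C (parent F)
      C–F: parent, skip
      C–B: B visited and ≠ parent → cycle
Cycle: B – F – C – B.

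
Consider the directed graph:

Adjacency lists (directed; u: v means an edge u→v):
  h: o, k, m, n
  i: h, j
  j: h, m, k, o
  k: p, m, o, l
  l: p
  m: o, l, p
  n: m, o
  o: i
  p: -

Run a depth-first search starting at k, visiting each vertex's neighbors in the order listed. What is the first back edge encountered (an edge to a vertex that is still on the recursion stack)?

DFS from k (visiting each vertex's neighbors in the order listed); mark gray on enter, black on exit:
k gray
  p gray
  p black
  m gray
    o gray
      i gray
        h gray
          h→o: o is gray → back edge
First back edge: h → o.

h→o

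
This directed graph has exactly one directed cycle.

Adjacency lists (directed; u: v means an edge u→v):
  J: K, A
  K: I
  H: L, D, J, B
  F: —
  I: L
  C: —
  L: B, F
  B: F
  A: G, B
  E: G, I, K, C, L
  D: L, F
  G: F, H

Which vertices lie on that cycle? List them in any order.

DFS with gray/black marking from G:
G gray
  F gray
  F black
  H gray
    L gray
      B gray
        B→F: F black — skip
      B black
      L→F: F black — skip
    L black
    D gray
      D→L: L black — skip
      D→F: F black — skip
    D black
    J gray
      K gray
        I gray
          I→L: L black — skip
        I black
      K black
      A gray
        A→G: G is gray → back edge
Back edge closes the cycle G → H → J → A → G; its vertices are {A, G, H, J}.

A, G, H, J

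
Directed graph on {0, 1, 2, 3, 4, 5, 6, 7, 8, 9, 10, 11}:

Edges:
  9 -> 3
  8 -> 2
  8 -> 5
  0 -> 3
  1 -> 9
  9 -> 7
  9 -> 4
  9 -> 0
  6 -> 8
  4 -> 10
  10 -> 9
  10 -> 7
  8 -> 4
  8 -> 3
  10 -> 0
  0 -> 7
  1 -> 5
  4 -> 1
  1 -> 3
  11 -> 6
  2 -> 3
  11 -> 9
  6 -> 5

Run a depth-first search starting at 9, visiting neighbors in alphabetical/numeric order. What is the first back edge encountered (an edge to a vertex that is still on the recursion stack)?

1->9

DFS from 9 (visiting neighbors in alphabetical/numeric order); mark gray on enter, black on exit:
9 gray
  0 gray
    3 gray
    3 black
    7 gray
    7 black
  0 black
  9→3: 3 black — skip
  4 gray
    1 gray
      1→3: 3 black — skip
      5 gray
      5 black
      1→9: 9 is gray → back edge
First back edge: 1 → 9.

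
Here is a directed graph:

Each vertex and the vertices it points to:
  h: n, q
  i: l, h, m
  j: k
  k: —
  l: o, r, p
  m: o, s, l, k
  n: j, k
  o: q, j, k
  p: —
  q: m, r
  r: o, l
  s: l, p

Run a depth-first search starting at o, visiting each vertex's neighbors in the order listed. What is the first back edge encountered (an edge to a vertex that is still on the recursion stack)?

DFS from o (visiting each vertex's neighbors in the order listed); mark gray on enter, black on exit:
o gray
  q gray
    m gray
      m→o: o is gray → back edge
First back edge: m → o.

m->o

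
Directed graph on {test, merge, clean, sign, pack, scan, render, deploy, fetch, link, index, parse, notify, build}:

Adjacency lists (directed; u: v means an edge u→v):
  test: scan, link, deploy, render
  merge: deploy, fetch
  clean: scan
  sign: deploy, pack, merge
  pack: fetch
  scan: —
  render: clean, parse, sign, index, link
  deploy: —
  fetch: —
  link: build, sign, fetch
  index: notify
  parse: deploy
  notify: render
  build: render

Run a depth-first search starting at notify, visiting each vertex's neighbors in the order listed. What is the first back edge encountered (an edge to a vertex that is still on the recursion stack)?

index→notify

DFS from notify (visiting each vertex's neighbors in the order listed); mark gray on enter, black on exit:
notify gray
  render gray
    clean gray
      scan gray
      scan black
    clean black
    parse gray
      deploy gray
      deploy black
    parse black
    sign gray
      sign→deploy: deploy black — skip
      pack gray
        fetch gray
        fetch black
      pack black
      merge gray
        merge→deploy: deploy black — skip
        merge→fetch: fetch black — skip
      merge black
    sign black
    index gray
      index→notify: notify is gray → back edge
First back edge: index → notify.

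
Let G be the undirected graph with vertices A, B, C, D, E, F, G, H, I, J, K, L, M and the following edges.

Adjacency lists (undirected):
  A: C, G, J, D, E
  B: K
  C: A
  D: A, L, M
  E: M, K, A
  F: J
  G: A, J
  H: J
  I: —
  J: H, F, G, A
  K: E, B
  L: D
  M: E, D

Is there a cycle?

DFS, tracking each vertex's parent; an edge to a visited non-parent vertex closes a cycle.
Start from K:
visit K (parent –)
  visit E (parent K)
    visit M (parent E)
      M–E: parent, skip
      visit D (parent M)
        visit A (parent D)
          visit C (parent A)
            C–A: parent, skip
          visit G (parent A)
            G–A: parent, skip
            visit J (parent G)
              visit H (parent J)
                H–J: parent, skip
              visit F (parent J)
                F–J: parent, skip
              J–G: parent, skip
              J–A: A visited and ≠ parent → cycle
Cycle: A – G – J – A.

Yes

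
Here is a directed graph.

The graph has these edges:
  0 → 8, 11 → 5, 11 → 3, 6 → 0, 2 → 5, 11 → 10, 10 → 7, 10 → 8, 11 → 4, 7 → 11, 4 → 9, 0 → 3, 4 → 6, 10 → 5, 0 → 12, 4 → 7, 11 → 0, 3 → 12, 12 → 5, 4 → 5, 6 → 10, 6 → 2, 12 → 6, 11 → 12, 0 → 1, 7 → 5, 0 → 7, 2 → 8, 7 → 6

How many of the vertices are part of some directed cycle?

8

A vertex is on a directed cycle iff it belongs to a strongly connected component of size ≥ 2 (or has a self-loop).
The vertices on cycles are {0, 3, 4, 6, 7, 10, 11, 12} — 8 in total.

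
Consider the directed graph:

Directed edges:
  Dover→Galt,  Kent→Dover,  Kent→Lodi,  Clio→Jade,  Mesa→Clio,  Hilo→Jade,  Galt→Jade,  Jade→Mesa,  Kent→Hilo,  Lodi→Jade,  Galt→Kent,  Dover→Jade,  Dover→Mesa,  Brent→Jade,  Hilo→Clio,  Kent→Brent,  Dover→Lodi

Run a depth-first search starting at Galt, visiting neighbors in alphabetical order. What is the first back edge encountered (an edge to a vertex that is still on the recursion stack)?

DFS from Galt (visiting neighbors in alphabetical order); mark gray on enter, black on exit:
Galt gray
  Jade gray
    Mesa gray
      Clio gray
        Clio→Jade: Jade is gray → back edge
First back edge: Clio → Jade.

Clio->Jade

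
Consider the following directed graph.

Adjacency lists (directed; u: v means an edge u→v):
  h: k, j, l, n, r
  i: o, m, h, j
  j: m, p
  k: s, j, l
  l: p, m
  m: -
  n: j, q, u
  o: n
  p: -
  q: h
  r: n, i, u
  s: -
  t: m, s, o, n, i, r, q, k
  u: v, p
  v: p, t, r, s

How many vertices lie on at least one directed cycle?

9

A vertex is on a directed cycle iff it belongs to a strongly connected component of size ≥ 2 (or has a self-loop).
The vertices on cycles are {h, i, n, o, q, r, t, u, v} — 9 in total.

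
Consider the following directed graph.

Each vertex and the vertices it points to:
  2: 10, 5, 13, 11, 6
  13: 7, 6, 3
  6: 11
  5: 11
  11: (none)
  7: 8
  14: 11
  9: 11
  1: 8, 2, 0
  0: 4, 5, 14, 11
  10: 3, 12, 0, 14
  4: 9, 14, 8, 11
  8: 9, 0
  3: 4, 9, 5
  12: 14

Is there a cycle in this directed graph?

Yes

DFS with white/gray/black marking, starting from 3:
3 gray
  4 gray
    9 gray
      11 gray
      11 black
    9 black
    14 gray
      14→11: 11 black — skip
    14 black
    8 gray
      8→9: 9 black — skip
      0 gray
        0→4: 4 is gray → back edge
Back edge found, so a cycle exists: 4 → 8 → 0 → 4.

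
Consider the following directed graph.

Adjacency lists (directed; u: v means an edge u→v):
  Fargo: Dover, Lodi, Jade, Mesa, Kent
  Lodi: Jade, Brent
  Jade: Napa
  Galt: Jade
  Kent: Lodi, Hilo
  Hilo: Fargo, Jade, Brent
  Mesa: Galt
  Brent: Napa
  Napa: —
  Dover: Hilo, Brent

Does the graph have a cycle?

Yes

DFS with white/gray/black marking, starting from Brent:
Brent gray
  Napa gray
  Napa black
Brent black
Fargo gray
  Dover gray
    Hilo gray
      Hilo→Fargo: Fargo is gray → back edge
Back edge found, so a cycle exists: Fargo → Dover → Hilo → Fargo.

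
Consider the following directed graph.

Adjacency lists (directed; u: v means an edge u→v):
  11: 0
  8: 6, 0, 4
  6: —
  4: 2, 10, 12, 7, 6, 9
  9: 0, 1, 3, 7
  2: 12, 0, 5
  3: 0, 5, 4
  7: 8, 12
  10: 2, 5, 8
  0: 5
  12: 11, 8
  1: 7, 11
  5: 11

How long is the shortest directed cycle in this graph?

3

For each vertex v, BFS finds the shortest path from v back to v.
The shortest such closed walk is 4 → 12 → 8 → 4, length 3.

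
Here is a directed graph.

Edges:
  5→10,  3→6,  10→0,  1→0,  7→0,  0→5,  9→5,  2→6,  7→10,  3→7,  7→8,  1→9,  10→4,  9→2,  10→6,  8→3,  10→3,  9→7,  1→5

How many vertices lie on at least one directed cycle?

6

A vertex is on a directed cycle iff it belongs to a strongly connected component of size ≥ 2 (or has a self-loop).
The vertices on cycles are {0, 3, 5, 7, 8, 10} — 6 in total.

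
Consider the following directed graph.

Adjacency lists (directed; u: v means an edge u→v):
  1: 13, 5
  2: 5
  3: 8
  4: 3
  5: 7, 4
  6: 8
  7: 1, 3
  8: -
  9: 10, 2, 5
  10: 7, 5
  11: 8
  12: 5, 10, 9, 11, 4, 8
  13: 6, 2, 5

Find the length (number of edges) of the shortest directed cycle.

For each vertex v, BFS finds the shortest path from v back to v.
The shortest such closed walk is 7 → 1 → 5 → 7, length 3.

3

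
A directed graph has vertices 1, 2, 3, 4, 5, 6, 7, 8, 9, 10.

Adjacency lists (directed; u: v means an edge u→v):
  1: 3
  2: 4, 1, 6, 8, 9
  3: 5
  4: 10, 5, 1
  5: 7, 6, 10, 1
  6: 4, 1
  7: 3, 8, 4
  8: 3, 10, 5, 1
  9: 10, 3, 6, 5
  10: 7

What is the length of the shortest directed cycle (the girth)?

For each vertex v, BFS finds the shortest path from v back to v.
The shortest such closed walk is 4 → 10 → 7 → 4, length 3.

3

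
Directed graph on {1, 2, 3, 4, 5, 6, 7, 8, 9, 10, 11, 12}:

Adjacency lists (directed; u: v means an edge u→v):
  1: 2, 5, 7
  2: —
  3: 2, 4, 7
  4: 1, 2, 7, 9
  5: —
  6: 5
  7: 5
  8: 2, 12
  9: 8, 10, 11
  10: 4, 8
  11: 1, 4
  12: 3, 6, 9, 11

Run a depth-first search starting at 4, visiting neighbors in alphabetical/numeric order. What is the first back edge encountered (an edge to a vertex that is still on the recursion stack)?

DFS from 4 (visiting neighbors in alphabetical/numeric order); mark gray on enter, black on exit:
4 gray
  1 gray
    2 gray
    2 black
    5 gray
    5 black
    7 gray
      7→5: 5 black — skip
    7 black
  1 black
  4→2: 2 black — skip
  4→7: 7 black — skip
  9 gray
    8 gray
      8→2: 2 black — skip
      12 gray
        3 gray
          3→2: 2 black — skip
          3→4: 4 is gray → back edge
First back edge: 3 → 4.

3→4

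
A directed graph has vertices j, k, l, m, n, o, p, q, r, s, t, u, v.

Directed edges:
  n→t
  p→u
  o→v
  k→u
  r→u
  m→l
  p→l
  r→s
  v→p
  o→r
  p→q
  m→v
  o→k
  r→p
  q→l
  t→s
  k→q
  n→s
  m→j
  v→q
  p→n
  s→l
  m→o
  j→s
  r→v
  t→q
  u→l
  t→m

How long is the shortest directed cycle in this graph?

For each vertex v, BFS finds the shortest path from v back to v.
The shortest such closed walk is n → t → m → v → p → n, length 5.

5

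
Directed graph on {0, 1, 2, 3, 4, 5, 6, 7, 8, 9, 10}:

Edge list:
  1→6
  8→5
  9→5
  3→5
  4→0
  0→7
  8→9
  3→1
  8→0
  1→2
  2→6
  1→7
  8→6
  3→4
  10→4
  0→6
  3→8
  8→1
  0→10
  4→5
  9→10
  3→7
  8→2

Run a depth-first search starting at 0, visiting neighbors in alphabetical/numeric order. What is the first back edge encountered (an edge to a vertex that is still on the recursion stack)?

4->0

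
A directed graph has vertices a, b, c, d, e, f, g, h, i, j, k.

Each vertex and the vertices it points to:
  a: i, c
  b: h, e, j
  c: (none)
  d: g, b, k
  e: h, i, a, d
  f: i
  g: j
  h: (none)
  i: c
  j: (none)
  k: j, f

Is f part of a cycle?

No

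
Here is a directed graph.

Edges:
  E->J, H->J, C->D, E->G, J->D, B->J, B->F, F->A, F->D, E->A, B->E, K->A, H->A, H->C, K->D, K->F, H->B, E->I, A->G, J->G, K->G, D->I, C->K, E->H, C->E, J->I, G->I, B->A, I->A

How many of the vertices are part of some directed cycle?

A vertex is on a directed cycle iff it belongs to a strongly connected component of size ≥ 2 (or has a self-loop).
The vertices on cycles are {A, B, C, E, G, H, I} — 7 in total.

7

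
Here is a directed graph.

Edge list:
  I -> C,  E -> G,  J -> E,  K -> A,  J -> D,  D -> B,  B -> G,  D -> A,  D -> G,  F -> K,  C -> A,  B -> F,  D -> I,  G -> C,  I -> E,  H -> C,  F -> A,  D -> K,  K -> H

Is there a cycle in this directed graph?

No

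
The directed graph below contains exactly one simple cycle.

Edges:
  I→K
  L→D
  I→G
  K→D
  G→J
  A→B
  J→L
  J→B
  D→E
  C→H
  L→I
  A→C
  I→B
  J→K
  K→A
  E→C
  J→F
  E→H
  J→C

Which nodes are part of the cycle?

G, I, J, L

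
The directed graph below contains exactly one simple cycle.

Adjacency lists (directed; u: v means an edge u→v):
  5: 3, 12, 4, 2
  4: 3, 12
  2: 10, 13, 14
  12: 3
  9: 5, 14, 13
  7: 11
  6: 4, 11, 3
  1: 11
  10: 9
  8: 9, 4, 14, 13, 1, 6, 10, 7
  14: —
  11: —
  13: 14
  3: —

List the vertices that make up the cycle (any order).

DFS with gray/black marking from 10:
10 gray
  9 gray
    5 gray
      3 gray
      3 black
      12 gray
        12→3: 3 black — skip
      12 black
      4 gray
        4→3: 3 black — skip
        4→12: 12 black — skip
      4 black
      2 gray
        2→10: 10 is gray → back edge
Back edge closes the cycle 10 → 9 → 5 → 2 → 10; its vertices are {2, 5, 9, 10}.

2, 5, 9, 10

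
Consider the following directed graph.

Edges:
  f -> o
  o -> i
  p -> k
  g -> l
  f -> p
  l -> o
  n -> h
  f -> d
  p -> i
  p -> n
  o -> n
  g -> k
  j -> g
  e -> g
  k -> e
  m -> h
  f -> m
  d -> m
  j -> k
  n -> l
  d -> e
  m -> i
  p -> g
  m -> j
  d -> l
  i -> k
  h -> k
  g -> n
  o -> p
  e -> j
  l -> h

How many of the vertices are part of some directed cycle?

10

A vertex is on a directed cycle iff it belongs to a strongly connected component of size ≥ 2 (or has a self-loop).
The vertices on cycles are {e, g, h, i, j, k, l, n, o, p} — 10 in total.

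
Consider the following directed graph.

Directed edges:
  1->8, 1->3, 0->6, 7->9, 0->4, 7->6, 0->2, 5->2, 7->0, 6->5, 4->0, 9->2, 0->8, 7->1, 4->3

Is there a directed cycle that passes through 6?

No

6 lies on a cycle iff there is a path from 6 back to itself.
Exploring from 6, it never reaches itself; equivalently, its strongly connected component is a singleton.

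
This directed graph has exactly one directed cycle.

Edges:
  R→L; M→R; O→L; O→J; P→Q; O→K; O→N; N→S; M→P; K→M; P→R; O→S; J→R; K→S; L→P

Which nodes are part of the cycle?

DFS with gray/black marking from L:
L gray
  P gray
    R gray
      R→L: L is gray → back edge
Back edge closes the cycle L → P → R → L; its vertices are {L, P, R}.

L, P, R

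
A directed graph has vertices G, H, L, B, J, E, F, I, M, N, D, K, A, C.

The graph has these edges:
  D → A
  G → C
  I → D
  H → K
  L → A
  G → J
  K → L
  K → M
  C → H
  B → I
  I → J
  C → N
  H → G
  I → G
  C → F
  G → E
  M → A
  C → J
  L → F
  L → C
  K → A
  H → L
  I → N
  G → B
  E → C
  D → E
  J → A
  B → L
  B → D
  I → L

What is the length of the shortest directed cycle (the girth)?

3

For each vertex v, BFS finds the shortest path from v back to v.
The shortest such closed walk is H → L → C → H, length 3.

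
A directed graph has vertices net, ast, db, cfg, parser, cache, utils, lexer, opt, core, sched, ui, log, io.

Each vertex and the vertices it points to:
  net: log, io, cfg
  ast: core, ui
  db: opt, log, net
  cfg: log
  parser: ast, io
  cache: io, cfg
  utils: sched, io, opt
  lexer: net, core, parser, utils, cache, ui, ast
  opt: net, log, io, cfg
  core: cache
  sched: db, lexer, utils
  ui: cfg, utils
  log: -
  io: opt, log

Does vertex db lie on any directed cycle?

db lies on a cycle iff there is a path from db back to itself.
Exploring from db, it never reaches itself; equivalently, its strongly connected component is a singleton.

No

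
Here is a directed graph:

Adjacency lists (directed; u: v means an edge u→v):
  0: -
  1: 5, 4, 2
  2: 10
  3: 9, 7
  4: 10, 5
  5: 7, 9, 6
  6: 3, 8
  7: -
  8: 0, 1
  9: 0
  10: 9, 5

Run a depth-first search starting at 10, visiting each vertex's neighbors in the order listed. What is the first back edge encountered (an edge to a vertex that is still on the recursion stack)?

1->5

DFS from 10 (visiting each vertex's neighbors in the order listed); mark gray on enter, black on exit:
10 gray
  9 gray
    0 gray
    0 black
  9 black
  5 gray
    7 gray
    7 black
    5→9: 9 black — skip
    6 gray
      3 gray
        3→9: 9 black — skip
        3→7: 7 black — skip
      3 black
      8 gray
        8→0: 0 black — skip
        1 gray
          1→5: 5 is gray → back edge
First back edge: 1 → 5.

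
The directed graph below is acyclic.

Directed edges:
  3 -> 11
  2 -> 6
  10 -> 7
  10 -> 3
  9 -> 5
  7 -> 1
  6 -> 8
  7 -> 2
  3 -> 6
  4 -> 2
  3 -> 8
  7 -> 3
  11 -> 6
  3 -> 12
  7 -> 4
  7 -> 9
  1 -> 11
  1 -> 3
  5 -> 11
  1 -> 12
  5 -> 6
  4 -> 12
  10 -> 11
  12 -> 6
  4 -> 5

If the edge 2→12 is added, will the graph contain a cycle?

No

Adding 2→12 creates a cycle iff 12 can already reach 2.
Explore from 12: no path reaches 2. The graph stays acyclic.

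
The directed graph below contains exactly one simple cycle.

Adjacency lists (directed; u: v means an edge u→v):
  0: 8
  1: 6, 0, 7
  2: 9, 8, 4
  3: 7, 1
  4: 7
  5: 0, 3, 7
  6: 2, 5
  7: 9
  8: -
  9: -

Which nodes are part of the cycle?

DFS with gray/black marking from 6:
6 gray
  2 gray
    9 gray
    9 black
    8 gray
    8 black
    4 gray
      7 gray
        7→9: 9 black — skip
      7 black
    4 black
  2 black
  5 gray
    0 gray
      0→8: 8 black — skip
    0 black
    3 gray
      3→7: 7 black — skip
      1 gray
        1→6: 6 is gray → back edge
Back edge closes the cycle 6 → 5 → 3 → 1 → 6; its vertices are {1, 3, 5, 6}.

1, 3, 5, 6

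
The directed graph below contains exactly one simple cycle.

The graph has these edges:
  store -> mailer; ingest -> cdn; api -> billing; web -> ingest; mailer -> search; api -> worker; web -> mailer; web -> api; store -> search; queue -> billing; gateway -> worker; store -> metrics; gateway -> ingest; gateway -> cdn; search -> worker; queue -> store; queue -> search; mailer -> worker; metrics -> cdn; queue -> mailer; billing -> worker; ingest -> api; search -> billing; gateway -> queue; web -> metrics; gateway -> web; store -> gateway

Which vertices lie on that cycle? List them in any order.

queue, store, gateway

DFS with gray/black marking from queue:
queue gray
  store gray
    metrics gray
      cdn gray
      cdn black
    metrics black
    mailer gray
      search gray
        billing gray
          worker gray
          worker black
        billing black
        search→worker: worker black — skip
      search black
      mailer→worker: worker black — skip
    mailer black
    store→search: search black — skip
    gateway gray
      gateway→cdn: cdn black — skip
      web gray
        web→mailer: mailer black — skip
        ingest gray
          api gray
            api→billing: billing black — skip
            api→worker: worker black — skip
          api black
          ingest→cdn: cdn black — skip
        ingest black
        web→api: api black — skip
        web→metrics: metrics black — skip
      web black
      gateway→ingest: ingest black — skip
      gateway→worker: worker black — skip
      gateway→queue: queue is gray → back edge
Back edge closes the cycle queue → store → gateway → queue; its vertices are {queue, store, gateway}.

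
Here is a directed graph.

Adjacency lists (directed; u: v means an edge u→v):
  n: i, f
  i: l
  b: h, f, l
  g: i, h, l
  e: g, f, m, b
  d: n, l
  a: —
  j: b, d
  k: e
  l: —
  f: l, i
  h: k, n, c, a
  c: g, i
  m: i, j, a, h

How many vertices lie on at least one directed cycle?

A vertex is on a directed cycle iff it belongs to a strongly connected component of size ≥ 2 (or has a self-loop).
The vertices on cycles are {b, c, e, g, h, j, k, m} — 8 in total.

8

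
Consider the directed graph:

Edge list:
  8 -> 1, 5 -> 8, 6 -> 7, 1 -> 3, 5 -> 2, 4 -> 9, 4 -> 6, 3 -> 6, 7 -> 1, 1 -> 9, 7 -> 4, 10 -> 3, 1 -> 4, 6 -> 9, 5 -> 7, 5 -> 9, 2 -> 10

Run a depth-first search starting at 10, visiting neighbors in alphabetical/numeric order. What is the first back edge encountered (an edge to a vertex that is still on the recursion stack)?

1→3

DFS from 10 (visiting neighbors in alphabetical/numeric order); mark gray on enter, black on exit:
10 gray
  3 gray
    6 gray
      7 gray
        1 gray
          1→3: 3 is gray → back edge
First back edge: 1 → 3.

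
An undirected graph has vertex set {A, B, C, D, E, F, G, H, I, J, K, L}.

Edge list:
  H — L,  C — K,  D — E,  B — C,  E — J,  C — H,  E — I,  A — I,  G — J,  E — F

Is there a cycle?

DFS, tracking each vertex's parent; an edge to a visited non-parent vertex closes a cycle.
Start from D:
visit D (parent –)
  visit E (parent D)
    visit I (parent E)
      visit A (parent I)
        A–I: parent, skip
      I–E: parent, skip
    visit J (parent E)
      visit G (parent J)
        G–J: parent, skip
      J–E: parent, skip
    E–D: parent, skip
    visit F (parent E)
      F–E: parent, skip
visit B (parent –)
  visit C (parent B)
    visit H (parent C)
      visit L (parent H)
        L–H: parent, skip
      H–C: parent, skip
    C–B: parent, skip
    visit K (parent C)
      K–C: parent, skip
No non-parent visited neighbor found — the graph is a forest.

No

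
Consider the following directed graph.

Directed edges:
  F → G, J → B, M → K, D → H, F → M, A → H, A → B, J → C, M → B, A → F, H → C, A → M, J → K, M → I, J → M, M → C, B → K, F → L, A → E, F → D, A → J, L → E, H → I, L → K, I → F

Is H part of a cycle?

Yes

H is on a cycle iff H can reach itself via ≥1 edge.
H → I → F → D → H — yes.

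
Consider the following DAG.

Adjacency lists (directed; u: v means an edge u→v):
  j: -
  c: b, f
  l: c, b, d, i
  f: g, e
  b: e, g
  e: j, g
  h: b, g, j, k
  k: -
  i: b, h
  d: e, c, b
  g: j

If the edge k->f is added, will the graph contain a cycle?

Adding k→f creates a cycle iff f can already reach k.
Explore from f: no path reaches k. The graph stays acyclic.

No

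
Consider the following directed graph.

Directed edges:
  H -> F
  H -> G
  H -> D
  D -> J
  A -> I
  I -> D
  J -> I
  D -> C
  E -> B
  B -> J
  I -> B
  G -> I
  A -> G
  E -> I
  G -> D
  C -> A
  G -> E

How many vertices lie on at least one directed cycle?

8

A vertex is on a directed cycle iff it belongs to a strongly connected component of size ≥ 2 (or has a self-loop).
The vertices on cycles are {A, B, C, D, E, G, I, J} — 8 in total.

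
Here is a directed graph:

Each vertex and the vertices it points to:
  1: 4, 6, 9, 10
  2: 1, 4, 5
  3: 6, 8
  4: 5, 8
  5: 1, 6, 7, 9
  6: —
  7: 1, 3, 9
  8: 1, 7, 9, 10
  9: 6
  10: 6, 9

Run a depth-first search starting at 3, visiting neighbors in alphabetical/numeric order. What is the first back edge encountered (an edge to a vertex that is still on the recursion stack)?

5→1

DFS from 3 (visiting neighbors in alphabetical/numeric order); mark gray on enter, black on exit:
3 gray
  6 gray
  6 black
  8 gray
    1 gray
      4 gray
        5 gray
          5→1: 1 is gray → back edge
First back edge: 5 → 1.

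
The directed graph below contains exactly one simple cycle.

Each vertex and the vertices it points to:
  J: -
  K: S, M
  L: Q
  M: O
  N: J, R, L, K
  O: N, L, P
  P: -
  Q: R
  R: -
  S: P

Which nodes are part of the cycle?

K, M, N, O

DFS with gray/black marking from O:
O gray
  N gray
    J gray
    J black
    R gray
    R black
    L gray
      Q gray
        Q→R: R black — skip
      Q black
    L black
    K gray
      S gray
        P gray
        P black
      S black
      M gray
        M→O: O is gray → back edge
Back edge closes the cycle O → N → K → M → O; its vertices are {K, M, N, O}.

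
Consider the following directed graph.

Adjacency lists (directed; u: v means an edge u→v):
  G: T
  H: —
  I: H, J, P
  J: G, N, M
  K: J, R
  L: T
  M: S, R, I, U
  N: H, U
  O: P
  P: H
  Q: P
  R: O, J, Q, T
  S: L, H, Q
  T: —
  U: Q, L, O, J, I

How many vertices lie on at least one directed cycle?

6

A vertex is on a directed cycle iff it belongs to a strongly connected component of size ≥ 2 (or has a self-loop).
The vertices on cycles are {I, J, M, N, R, U} — 6 in total.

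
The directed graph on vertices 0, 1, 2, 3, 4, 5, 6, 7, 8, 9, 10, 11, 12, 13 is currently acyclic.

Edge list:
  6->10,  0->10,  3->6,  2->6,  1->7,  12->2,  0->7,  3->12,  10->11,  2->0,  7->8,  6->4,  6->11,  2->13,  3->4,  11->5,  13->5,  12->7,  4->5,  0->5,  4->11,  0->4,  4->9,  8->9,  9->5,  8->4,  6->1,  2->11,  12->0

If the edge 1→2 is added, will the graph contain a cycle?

Adding 1→2 creates a cycle iff 2 can already reach 1.
Path from 2: 2 → 6 → 1.
So 2 → … → 1 → 2 is a cycle.

Yes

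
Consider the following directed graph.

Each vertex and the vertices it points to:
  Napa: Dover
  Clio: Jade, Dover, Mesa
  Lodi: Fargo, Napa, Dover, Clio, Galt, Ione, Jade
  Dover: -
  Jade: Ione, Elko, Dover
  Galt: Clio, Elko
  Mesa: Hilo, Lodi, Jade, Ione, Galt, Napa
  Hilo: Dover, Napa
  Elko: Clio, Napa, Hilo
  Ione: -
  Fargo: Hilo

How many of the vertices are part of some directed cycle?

6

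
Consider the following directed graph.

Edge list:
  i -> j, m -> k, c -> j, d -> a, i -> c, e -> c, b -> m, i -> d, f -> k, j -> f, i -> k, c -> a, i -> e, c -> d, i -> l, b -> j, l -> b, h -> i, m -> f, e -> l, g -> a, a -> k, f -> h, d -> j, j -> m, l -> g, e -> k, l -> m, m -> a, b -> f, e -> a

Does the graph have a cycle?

Yes

DFS with white/gray/black marking, starting from g:
g gray
  a gray
    k gray
    k black
  a black
g black
b gray
  f gray
    h gray
      i gray
        j gray
          m gray
            m→k: k black — skip
            m→f: f is gray → back edge
Back edge found, so a cycle exists: f → h → i → j → m → f.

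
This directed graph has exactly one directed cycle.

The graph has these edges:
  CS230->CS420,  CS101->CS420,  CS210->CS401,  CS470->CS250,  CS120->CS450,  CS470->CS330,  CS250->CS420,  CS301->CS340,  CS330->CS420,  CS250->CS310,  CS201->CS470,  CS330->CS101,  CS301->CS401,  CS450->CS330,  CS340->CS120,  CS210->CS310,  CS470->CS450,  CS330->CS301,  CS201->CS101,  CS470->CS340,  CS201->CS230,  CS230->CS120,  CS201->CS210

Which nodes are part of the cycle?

DFS with gray/black marking from CS330:
CS330 gray
  CS101 gray
    CS420 gray
    CS420 black
  CS101 black
  CS330→CS420: CS420 black — skip
  CS301 gray
    CS340 gray
      CS120 gray
        CS450 gray
          CS450→CS330: CS330 is gray → back edge
Back edge closes the cycle CS330 → CS301 → CS340 → CS120 → CS450 → CS330; its vertices are {CS120, CS301, CS330, CS340, CS450}.

CS120, CS301, CS330, CS340, CS450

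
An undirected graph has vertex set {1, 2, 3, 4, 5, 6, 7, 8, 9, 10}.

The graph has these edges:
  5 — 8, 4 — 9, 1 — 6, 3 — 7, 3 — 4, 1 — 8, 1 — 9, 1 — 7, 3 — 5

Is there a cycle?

Yes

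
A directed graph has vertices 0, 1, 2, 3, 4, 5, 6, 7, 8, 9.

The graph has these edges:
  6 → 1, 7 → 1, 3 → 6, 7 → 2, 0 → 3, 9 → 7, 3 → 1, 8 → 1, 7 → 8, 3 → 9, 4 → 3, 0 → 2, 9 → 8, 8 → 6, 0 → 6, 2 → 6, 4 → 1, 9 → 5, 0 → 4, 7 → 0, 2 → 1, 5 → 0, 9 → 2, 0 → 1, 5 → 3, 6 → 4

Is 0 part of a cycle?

Yes

0 is on a cycle iff 0 can reach itself via ≥1 edge.
0 → 3 → 9 → 5 → 0 — yes.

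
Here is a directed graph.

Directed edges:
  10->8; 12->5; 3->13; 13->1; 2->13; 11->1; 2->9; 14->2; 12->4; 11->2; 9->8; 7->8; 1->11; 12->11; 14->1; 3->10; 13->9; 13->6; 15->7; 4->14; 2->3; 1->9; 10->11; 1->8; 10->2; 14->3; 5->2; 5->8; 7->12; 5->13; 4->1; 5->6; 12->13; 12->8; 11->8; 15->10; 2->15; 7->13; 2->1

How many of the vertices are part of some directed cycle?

12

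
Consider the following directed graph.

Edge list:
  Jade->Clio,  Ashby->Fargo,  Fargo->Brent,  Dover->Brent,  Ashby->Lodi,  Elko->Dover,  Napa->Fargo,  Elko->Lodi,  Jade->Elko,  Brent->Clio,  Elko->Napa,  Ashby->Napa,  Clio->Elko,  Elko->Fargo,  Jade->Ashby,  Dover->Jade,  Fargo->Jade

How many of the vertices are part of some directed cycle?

A vertex is on a directed cycle iff it belongs to a strongly connected component of size ≥ 2 (or has a self-loop).
The vertices on cycles are {Clio, Elko, Jade, Napa, Ashby, Brent, Dover, Fargo} — 8 in total.

8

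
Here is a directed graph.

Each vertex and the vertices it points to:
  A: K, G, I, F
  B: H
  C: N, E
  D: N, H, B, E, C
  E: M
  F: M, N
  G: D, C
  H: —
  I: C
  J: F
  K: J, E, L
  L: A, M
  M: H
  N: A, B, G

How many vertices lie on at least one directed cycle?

A vertex is on a directed cycle iff it belongs to a strongly connected component of size ≥ 2 (or has a self-loop).
The vertices on cycles are {A, C, D, F, G, I, J, K, L, N} — 10 in total.

10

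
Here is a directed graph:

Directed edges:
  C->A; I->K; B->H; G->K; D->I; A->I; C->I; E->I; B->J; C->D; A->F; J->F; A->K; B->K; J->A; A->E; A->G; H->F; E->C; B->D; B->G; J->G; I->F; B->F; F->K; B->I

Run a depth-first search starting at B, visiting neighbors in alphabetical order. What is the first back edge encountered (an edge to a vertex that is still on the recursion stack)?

C→A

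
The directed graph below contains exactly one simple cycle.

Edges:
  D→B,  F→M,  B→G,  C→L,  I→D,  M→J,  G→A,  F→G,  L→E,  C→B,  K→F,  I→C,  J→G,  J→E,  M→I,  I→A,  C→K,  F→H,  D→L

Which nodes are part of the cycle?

C, F, I, K, M

DFS with gray/black marking from F:
F gray
  H gray
  H black
  G gray
    A gray
    A black
  G black
  M gray
    I gray
      I→A: A black — skip
      D gray
        L gray
          E gray
          E black
        L black
        B gray
          B→G: G black — skip
        B black
      D black
      C gray
        C→L: L black — skip
        K gray
          K→F: F is gray → back edge
Back edge closes the cycle F → M → I → C → K → F; its vertices are {C, F, I, K, M}.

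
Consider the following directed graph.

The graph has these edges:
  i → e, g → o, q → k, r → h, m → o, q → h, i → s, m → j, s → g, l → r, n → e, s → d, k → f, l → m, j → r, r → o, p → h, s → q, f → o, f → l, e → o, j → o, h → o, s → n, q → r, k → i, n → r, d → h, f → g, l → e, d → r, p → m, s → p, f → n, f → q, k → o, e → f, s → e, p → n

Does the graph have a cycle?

DFS with white/gray/black marking, starting from n:
n gray
  r gray
    o gray
    o black
    h gray
      h→o: o black — skip
    h black
  r black
  e gray
    e→o: o black — skip
    f gray
      f→n: n is gray → back edge
Back edge found, so a cycle exists: n → e → f → n.

Yes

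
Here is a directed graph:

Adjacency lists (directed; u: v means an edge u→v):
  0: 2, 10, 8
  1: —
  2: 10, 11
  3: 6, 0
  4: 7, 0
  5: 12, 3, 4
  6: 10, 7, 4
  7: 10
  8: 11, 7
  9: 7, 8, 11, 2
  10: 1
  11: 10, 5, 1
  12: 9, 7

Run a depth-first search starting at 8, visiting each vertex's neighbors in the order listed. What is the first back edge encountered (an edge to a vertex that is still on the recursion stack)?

9->8

DFS from 8 (visiting each vertex's neighbors in the order listed); mark gray on enter, black on exit:
8 gray
  11 gray
    10 gray
      1 gray
      1 black
    10 black
    5 gray
      12 gray
        9 gray
          7 gray
            7→10: 10 black — skip
          7 black
          9→8: 8 is gray → back edge
First back edge: 9 → 8.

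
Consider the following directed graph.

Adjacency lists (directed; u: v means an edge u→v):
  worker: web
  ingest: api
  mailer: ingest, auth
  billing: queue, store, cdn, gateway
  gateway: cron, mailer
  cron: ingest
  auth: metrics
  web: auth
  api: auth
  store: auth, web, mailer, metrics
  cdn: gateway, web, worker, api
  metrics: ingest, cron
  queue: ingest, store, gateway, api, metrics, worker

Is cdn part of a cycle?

cdn lies on a cycle iff there is a path from cdn back to itself.
Exploring from cdn, it never reaches itself; equivalently, its strongly connected component is a singleton.

No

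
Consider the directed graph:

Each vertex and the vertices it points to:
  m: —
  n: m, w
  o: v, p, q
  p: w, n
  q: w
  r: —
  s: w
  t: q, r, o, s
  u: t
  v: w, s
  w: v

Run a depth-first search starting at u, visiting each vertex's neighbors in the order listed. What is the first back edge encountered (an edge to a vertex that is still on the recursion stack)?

v->w

DFS from u (visiting each vertex's neighbors in the order listed); mark gray on enter, black on exit:
u gray
  t gray
    q gray
      w gray
        v gray
          v→w: w is gray → back edge
First back edge: v → w.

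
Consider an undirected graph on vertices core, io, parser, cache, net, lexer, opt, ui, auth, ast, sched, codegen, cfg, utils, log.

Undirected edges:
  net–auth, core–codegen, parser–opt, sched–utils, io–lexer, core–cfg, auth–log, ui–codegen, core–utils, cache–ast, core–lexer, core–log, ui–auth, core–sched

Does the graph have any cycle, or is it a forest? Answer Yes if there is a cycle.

Yes

DFS, tracking each vertex's parent; an edge to a visited non-parent vertex closes a cycle.
Start from codegen:
visit codegen (parent –)
  visit ui (parent codegen)
    ui–codegen: parent, skip
    visit auth (parent ui)
      visit log (parent auth)
        visit core (parent log)
          visit cfg (parent core)
            cfg–core: parent, skip
          core–log: parent, skip
          visit sched (parent core)
            sched–core: parent, skip
            visit utils (parent sched)
              utils–core: core visited and ≠ parent → cycle
Cycle: core – sched – utils – core.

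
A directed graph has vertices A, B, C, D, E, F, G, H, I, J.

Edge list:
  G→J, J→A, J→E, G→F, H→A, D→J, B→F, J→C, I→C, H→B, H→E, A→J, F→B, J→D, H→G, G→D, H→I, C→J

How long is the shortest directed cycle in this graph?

2

For each vertex v, BFS finds the shortest path from v back to v.
The shortest such closed walk is A → J → A, length 2.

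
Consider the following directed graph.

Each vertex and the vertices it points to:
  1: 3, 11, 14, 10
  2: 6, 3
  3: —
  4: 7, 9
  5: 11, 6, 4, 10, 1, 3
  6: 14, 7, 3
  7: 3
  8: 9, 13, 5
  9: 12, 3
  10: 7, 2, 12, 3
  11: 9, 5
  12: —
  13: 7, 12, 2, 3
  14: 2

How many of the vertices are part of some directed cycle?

A vertex is on a directed cycle iff it belongs to a strongly connected component of size ≥ 2 (or has a self-loop).
The vertices on cycles are {1, 2, 5, 6, 11, 14} — 6 in total.

6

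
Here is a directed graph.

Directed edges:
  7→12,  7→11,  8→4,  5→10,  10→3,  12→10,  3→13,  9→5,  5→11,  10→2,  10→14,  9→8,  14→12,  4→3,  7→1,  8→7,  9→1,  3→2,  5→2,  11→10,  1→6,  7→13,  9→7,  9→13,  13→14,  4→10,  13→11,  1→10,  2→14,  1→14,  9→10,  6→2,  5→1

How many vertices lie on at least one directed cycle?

A vertex is on a directed cycle iff it belongs to a strongly connected component of size ≥ 2 (or has a self-loop).
The vertices on cycles are {2, 3, 10, 11, 12, 13, 14} — 7 in total.

7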